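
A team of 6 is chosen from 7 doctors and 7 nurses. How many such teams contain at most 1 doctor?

154

Split by how many doctors are chosen (0 through 1).
Sum: C(7,0)·C(7,6) + C(7,1)·C(7,5) = 7 + 147 = 154.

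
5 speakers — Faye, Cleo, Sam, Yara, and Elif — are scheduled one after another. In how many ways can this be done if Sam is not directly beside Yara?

72

There are 5! = 120 arrangements in all. If Sam and Yara are adjacent, merging them into one block gives 2·(4)! = 48 arrangements.
Complementary counting: 120 − 48 = 72.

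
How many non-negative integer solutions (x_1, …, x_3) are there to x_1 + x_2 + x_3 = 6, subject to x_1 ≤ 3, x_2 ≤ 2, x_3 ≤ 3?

6

Without the upper bounds there are C(8,2) = 28 ways to split 6 among 3 variables.
Subtract solutions that violate a single cap (substitute x_i' = x_i − (cap_i+1)): x_1 ≥ 4 gives C(4,2) = 6; x_2 ≥ 3 gives C(5,2) = 10; x_3 ≥ 4 gives C(4,2) = 6. Together 22.
No two caps can be exceeded simultaneously, so the pair terms are all 0.
By inclusion–exclusion the count is 28 − 22 + 0 = 6.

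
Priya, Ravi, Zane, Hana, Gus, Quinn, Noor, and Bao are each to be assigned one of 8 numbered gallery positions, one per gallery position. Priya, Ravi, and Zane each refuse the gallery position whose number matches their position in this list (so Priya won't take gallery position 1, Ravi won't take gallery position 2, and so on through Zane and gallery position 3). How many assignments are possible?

Let Aᵢ (for i ∈ {1, 2, 3}) be the placements that put person i in their forbidden gallery position. Any j of these fix j positions, leaving (8−j)! ways to fill the rest, and there are C(3,j) ways to pick which j.
By inclusion–exclusion, the number of valid placements is Σ_{j=0}^{3} (−1)^j C(3,j)·(8−j)!.
Computing: 40320 − 15120 + 2160 − 120 = 27240.

27240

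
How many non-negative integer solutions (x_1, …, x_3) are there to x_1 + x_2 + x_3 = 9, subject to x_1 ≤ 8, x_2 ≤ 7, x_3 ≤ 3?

30

Ignoring the caps, the number of non-negative solutions to x_1+…+x_3 = 9 is C(11,2) = 55.
Subtract solutions that violate a single cap (substitute x_i' = x_i − (cap_i+1)): x_1 ≥ 9 gives C(2,2) = 1; x_2 ≥ 8 gives C(3,2) = 3; x_3 ≥ 4 gives C(7,2) = 21. Together 25.
No two caps can be exceeded simultaneously, so the pair terms are all 0.
By inclusion–exclusion the count is 55 − 25 + 0 = 30.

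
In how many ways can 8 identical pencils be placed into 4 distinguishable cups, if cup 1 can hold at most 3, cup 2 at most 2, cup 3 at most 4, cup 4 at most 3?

By stars and bars, unrestricted non-negative solutions to x_1+…+x_4 = 8 number C(8+3,3) = 165.
Subtract solutions that violate a single cap (substitute x_i' = x_i − (cap_i+1)): x_1 ≥ 4 gives C(7,3) = 35; x_2 ≥ 3 gives C(8,3) = 56; x_3 ≥ 5 gives C(6,3) = 20; x_4 ≥ 4 gives C(7,3) = 35. Together 146.
Add back pairs where two caps are both exceeded: 4 + 0 + 1 + 1 + 4 + 0 = 10.
By inclusion–exclusion the count is 165 − 146 + 10 = 29.

29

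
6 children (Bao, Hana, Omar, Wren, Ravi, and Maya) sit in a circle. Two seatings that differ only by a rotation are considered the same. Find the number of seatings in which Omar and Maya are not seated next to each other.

72

All circular seatings of 6 people number (5)! = 120.
Seatings with Omar beside Maya: treat them as a block with 2 internal orders, giving 2 × (4)! = 48.
Subtracting, 120 − 48 = 72.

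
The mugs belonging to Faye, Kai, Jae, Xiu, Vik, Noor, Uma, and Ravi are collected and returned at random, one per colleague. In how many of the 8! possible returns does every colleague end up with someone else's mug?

This is the derangement count D_8: permutations of 8 items with no fixed point.
By inclusion–exclusion this is Σ_{j=0}^{8} (−1)^j C(8,j)·(8−j)!.
Computing: 40320 − 40320 + 20160 − 6720 + 1680 − 336 + 56 − 8 + 1 = 14833.

14833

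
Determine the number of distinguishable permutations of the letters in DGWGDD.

DGWGDD has 6 letters with D appearing 3 times and G appearing twice.
So there are 6! / (3!·2!) = 60 distinguishable arrangements.

60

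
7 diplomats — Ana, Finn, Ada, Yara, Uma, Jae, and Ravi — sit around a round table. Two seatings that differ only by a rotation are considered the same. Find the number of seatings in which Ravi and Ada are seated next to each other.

Treat {Ravi, Ada} as one unit (2 internal orders) and seat the resulting 6 units around the table: (5)! circular arrangements.
So 2 × (5)! = 2 × 120 = 240.

240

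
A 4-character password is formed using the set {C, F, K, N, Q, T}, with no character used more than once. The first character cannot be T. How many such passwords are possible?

300

The first character has 6−1 = 5 choices (anything except T).
The remaining 3 characters are filled from the other 5 symbols without repetition: 5 × 4 × 3 = 60.
Total: 5 × 60 = 300.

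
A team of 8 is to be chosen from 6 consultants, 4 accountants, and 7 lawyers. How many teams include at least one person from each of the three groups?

Unrestricted: C(17,8) = 24310 ways to pick any 8 of the 17.
Subtract selections that omit an entire group: no consultants → C(11,8) = 165; no accountants → C(13,8) = 1287; no lawyers → C(10,8) = 45.
Add back selections omitting two groups (i.e. drawn from a single group): C(6,8) + C(4,8) + C(7,8) = 0.
By inclusion–exclusion: 24310 − 1497 + 0 = 22813.

22813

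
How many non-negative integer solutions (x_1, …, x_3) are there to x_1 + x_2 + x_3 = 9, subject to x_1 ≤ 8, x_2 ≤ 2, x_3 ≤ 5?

17

Ignoring the caps, the number of non-negative solutions to x_1+…+x_3 = 9 is C(11,2) = 55.
Subtract solutions that violate a single cap (substitute x_i' = x_i − (cap_i+1)): x_1 ≥ 9 gives C(2,2) = 1; x_2 ≥ 3 gives C(8,2) = 28; x_3 ≥ 6 gives C(5,2) = 10. Together 39.
Add back pairs where two caps are both exceeded: 0 + 0 + 1 = 1.
By inclusion–exclusion the count is 55 − 39 + 1 = 17.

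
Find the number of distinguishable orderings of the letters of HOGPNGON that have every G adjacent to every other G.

1260

Treat the 2 copies of G as a single block. The multiset to arrange is then {GG, H, N, N, O, O, P}, 7 items in all.
That gives (7)!/(2!·2!) = 1260 arrangements.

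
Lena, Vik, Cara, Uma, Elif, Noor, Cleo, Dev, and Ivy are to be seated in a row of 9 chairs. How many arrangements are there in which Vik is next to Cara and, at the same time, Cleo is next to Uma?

20160

Treat {Vik,Cara} as one block (2 orders) and {Cleo,Uma} as another (2 orders).
That leaves 7 units to arrange: 2 × 2 × 7! = 4 × 5040 = 20160.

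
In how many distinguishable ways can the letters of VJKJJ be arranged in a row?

20

Letter multiplicities in VJKJJ: J×3, K×1, V×1.
Dividing 5! = 120 by 3! = 6 for the repeated letters gives 20.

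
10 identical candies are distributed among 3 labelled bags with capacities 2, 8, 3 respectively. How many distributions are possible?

By stars and bars, unrestricted non-negative solutions to x_1+…+x_3 = 10 number C(10+2,2) = 66.
Subtract solutions that violate a single cap (substitute x_i' = x_i − (cap_i+1)): x_1 ≥ 3 gives C(9,2) = 36; x_2 ≥ 9 gives C(3,2) = 3; x_3 ≥ 4 gives C(8,2) = 28. Together 67.
Add back pairs where two caps are both exceeded: 0 + 10 + 0 = 10.
By inclusion–exclusion the count is 66 − 67 + 10 = 9.

9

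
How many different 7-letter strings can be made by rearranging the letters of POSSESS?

The 7 letters of POSSESS have repeats: S appearing 4 times.
So there are 7! / (4!) = 210 distinguishable arrangements.

210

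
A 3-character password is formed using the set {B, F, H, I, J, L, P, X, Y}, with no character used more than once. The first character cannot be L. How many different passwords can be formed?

448

The first character has 9−1 = 8 choices (anything except L).
The remaining 2 characters are filled from the other 8 symbols without repetition: 8 × 7 = 56.
Total: 8 × 56 = 448.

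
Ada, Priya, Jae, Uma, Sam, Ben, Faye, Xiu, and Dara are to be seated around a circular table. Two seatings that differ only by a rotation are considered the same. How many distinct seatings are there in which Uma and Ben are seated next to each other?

10080

Glue Uma and Ben into a block (2 internal orders). Seating 8 units around a circle gives (7)! arrangements.
So 2 × (7)! = 2 × 5040 = 10080.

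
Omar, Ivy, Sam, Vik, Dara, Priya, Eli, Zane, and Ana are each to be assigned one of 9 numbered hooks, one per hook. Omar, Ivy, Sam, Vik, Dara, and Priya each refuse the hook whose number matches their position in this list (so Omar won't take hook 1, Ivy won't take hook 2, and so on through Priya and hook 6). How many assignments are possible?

183822

Let Aᵢ (for 1 ≤ i ≤ 6) be the placements that put person i in their forbidden hook. Any j of these fix j positions, leaving (9−j)! ways to fill the rest, and there are C(6,j) ways to pick which j.
By inclusion–exclusion, the number of valid placements is Σ_{j=0}^{6} (−1)^j C(6,j)·(9−j)!.
Computing: 362880 − 241920 + 75600 − 14400 + 1800 − 144 + 6 = 183822.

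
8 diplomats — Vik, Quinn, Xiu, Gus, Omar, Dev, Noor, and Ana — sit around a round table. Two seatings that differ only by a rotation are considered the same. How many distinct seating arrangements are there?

5040

Around a circle, 8 distinct people have 8!/8 = (7)! = 5040 rotationally distinct seatings.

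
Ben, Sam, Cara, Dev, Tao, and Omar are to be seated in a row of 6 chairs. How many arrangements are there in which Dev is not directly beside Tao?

There are 6! = 720 arrangements in all. If Dev and Tao are adjacent, merging them into one block gives 2·(5)! = 240 arrangements.
So 720 − 240 = 480 arrangements keep them apart.

480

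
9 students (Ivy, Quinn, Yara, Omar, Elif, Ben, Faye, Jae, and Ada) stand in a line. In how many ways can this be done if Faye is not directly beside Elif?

Of the 9! = 362880 arrangements, those with Faye and Elif adjacent number 2 × 8! = 80640 (treat the pair as a block with 2 internal orders).
So 362880 − 80640 = 282240 arrangements keep them apart.

282240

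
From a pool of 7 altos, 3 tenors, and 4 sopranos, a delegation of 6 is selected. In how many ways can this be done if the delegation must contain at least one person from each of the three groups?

2331

Unrestricted: C(14,6) = 3003 ways to pick any 6 of the 14.
Selections missing a whole group: no altos → C(7,6) = 7; no tenors → C(11,6) = 462; no sopranos → C(10,6) = 210.
Add back selections omitting two groups (i.e. drawn from a single group): C(7,6) + C(3,6) + C(4,6) = 7.
By inclusion–exclusion: 3003 − 679 + 7 = 2331.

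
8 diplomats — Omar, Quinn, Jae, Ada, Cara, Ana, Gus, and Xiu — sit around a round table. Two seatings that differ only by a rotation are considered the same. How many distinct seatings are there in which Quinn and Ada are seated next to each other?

1440

Glue Quinn and Ada into a block (2 internal orders). Seating 7 units around a circle gives (6)! arrangements.
So 2 × (6)! = 2 × 720 = 1440.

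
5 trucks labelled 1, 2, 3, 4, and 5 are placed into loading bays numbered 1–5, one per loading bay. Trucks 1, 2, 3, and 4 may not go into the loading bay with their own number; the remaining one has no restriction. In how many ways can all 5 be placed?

53

Let Aᵢ (for 1 ≤ i ≤ 4) be the placements that put truck i in its forbidden loading bay. Any j of these fix j positions, leaving (5−j)! ways to fill the rest, and there are C(4,j) ways to pick which j.
By inclusion–exclusion, the number of valid placements is Σ_{j=0}^{4} (−1)^j C(4,j)·(5−j)!.
Computing: 120 − 96 + 36 − 8 + 1 = 53.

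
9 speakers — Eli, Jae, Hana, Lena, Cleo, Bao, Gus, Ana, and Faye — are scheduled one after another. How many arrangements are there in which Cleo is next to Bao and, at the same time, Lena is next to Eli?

Treat {Cleo,Bao} as one block (2 orders) and {Lena,Eli} as another (2 orders).
That leaves 7 units to arrange: 2 × 2 × 7! = 4 × 5040 = 20160.

20160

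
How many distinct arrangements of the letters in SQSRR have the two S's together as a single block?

Treat the 2 copies of S as a single block. The multiset to arrange is then {SS, Q, R, R}, 4 items in all.
That gives (4)!/(2!) = 12 arrangements.

12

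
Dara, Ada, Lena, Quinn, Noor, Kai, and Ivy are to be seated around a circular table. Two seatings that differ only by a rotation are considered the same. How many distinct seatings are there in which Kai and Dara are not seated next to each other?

480

Without the restriction there are (6)! = 720 seatings.
Those with Kai next to Dara: fuse the pair into one unit and seat 6 units around a circle — 2·(5)! = 240.
Subtracting, 720 − 240 = 480.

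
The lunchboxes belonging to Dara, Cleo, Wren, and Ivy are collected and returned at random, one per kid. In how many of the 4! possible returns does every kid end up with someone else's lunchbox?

9

Count assignments avoiding every fixed point. For any j of the 4 kids fixed to their own lunchbox, the other 4−j can be arranged in (4−j)! ways.
By inclusion–exclusion this is Σ_{j=0}^{4} (−1)^j C(4,j)·(4−j)!.
Computing: 24 − 24 + 12 − 4 + 1 = 9.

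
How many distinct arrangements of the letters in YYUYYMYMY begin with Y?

With the first slot taken by Y, it remains to arrange the other 8 letters (YUYYMYMY).
Those 8 letters have M appearing twice and Y appearing 5 times, giving (8)!/(5!·2!) = 168.

168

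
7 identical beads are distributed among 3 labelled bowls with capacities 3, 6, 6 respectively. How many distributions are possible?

24

Without the upper bounds there are C(9,2) = 36 ways to split 7 among 3 bowls.
Subtract solutions that violate a single cap (substitute x_i' = x_i − (cap_i+1)): x_1 ≥ 4 gives C(5,2) = 10; x_2 ≥ 7 gives C(2,2) = 1; x_3 ≥ 7 gives C(2,2) = 1. Together 12.
No two caps can be exceeded simultaneously, so the pair terms are all 0.
By inclusion–exclusion the count is 36 − 12 + 0 = 24.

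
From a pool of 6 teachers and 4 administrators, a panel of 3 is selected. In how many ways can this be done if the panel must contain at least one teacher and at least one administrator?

With no constraint there are C(10,3) = 120 possible selections.
Subtract selections that omit an entire group: no teachers → C(4,3) = 4; no administrators → C(6,3) = 20.
Both groups omitted at once is impossible, so 120 − 24 = 96.

96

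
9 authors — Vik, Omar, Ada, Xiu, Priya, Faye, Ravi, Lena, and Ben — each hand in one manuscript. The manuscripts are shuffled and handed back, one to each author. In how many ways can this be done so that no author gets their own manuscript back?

Count assignments avoiding every fixed point. For any j of the 9 authors fixed to their own manuscript, the other 9−j can be arranged in (9−j)! ways.
By inclusion–exclusion this is Σ_{j=0}^{9} (−1)^j C(9,j)·(9−j)!.
Computing: 362880 − 362880 + 181440 − 60480 + 15120 − 3024 + 504 − 72 + 9 − 1 = 133496.

133496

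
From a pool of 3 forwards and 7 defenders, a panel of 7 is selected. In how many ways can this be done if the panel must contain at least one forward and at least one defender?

119

Unrestricted: C(10,7) = 120 ways to pick any 7 of the 10.
Selections missing a whole group: no forwards → C(7,7) = 1; no defenders → C(3,7) = 0.
Both groups omitted at once is impossible, so 120 − 1 = 119.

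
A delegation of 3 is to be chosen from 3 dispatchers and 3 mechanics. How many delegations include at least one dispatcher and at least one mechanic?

Unrestricted: C(6,3) = 20 ways to pick any 3 of the 6.
Selections missing a whole group: no dispatchers → C(3,3) = 1; no mechanics → C(3,3) = 1.
Both groups omitted at once is impossible, so 20 − 2 = 18.

18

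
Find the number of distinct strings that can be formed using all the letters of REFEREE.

The 7 letters of REFEREE have repeats: E appearing 4 times and R appearing twice.
Dividing 7! = 5040 by 4!·2! = 48 for the repeated letters gives 105.

105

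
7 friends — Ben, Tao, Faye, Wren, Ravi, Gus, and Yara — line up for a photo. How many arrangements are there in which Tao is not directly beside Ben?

Of the 7! = 5040 arrangements, those with Tao and Ben adjacent number 2 × 6! = 1440 (treat the pair as a block with 2 internal orders).
Complementary counting: 5040 − 1440 = 3600.

3600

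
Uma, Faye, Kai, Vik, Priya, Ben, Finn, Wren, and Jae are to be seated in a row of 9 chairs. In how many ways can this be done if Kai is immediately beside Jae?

80640

Glue Kai and Jae into one block (2 internal orders), leaving 8 units to arrange in a row.
So the count is 2·(8)! = 80640.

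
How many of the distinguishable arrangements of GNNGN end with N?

With the last slot taken by N, it remains to arrange the other 4 letters (GNGN).
Those 4 letters have G appearing twice and N appearing twice, giving (4)!/(2!·2!) = 6.

6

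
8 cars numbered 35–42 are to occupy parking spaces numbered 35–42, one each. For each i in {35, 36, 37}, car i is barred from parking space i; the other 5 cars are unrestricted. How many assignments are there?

27240

Let Aᵢ (for i ∈ {35, 36, 37}) be the placements that put car i in its forbidden parking space. Any j of these fix j positions, leaving (8−j)! ways to fill the rest, and there are C(3,j) ways to pick which j.
By inclusion–exclusion, the number of valid placements is Σ_{j=0}^{3} (−1)^j C(3,j)·(8−j)!.
Computing: 40320 − 15120 + 2160 − 120 = 27240.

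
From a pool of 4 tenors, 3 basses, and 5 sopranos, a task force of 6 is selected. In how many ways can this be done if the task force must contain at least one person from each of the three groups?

Total 6-person selections from all 12: C(12,6) = 924.
Selections missing a whole group: no tenors → C(8,6) = 28; no basses → C(9,6) = 84; no sopranos → C(7,6) = 7.
Add back selections omitting two groups (i.e. drawn from a single group): C(4,6) + C(3,6) + C(5,6) = 0.
By inclusion–exclusion: 924 − 119 + 0 = 805.

805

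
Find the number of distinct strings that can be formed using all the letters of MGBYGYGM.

1680

MGBYGYGM has 8 letters with G appearing 3 times, M appearing twice, and Y appearing twice.
The number of distinct arrangements is 8!/(3!·2!·2!) = 40320/24 = 1680.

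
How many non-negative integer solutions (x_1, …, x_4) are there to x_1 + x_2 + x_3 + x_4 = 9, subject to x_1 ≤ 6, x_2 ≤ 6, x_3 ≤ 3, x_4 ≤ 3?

By stars and bars, unrestricted non-negative solutions to x_1+…+x_4 = 9 number C(9+3,3) = 220.
Subtract solutions that violate a single cap (substitute x_i' = x_i − (cap_i+1)): x_1 ≥ 7 gives C(5,3) = 10; x_2 ≥ 7 gives C(5,3) = 10; x_3 ≥ 4 gives C(8,3) = 56; x_4 ≥ 4 gives C(8,3) = 56. Together 132.
Add back pairs where two caps are both exceeded: 0 + 0 + 0 + 0 + 0 + 4 = 4.
By inclusion–exclusion the count is 220 − 132 + 4 = 92.

92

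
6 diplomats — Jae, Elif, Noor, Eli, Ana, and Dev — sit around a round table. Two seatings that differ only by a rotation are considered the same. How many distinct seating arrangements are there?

120

Fix one person's seat to break rotational symmetry; the remaining 5 people can be arranged in (5)! = 120 ways.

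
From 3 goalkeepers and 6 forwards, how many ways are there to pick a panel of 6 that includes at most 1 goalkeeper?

Split by how many goalkeepers are chosen (0 through 1).
Sum: C(3,0)·C(6,6) + C(3,1)·C(6,5) = 1 + 18 = 19.

19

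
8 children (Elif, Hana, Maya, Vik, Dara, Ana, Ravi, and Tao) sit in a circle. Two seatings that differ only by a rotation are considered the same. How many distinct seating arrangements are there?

Seat Elif anywhere (absorbing the rotational symmetry), then permute the other 7: (7)! = 5040.

5040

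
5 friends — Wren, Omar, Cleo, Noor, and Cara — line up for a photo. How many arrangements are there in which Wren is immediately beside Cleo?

48

Place the 3 others and the Wren-Cleo pair as 4 objects in a line; the pair has 2 internal arrangements.
So the count is 2·(4)! = 48.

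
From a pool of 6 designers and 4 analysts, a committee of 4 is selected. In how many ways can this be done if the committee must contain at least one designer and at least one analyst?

194

With no constraint there are C(10,4) = 210 possible selections.
Selections missing a whole group: no designers → C(4,4) = 1; no analysts → C(6,4) = 15.
Both groups omitted at once is impossible, so 210 − 16 = 194.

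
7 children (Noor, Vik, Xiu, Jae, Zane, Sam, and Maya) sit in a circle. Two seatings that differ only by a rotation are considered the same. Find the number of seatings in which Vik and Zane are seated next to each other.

Treat {Vik, Zane} as one unit (2 internal orders) and seat the resulting 6 units around the table: (5)! circular arrangements.
So 2 × (5)! = 2 × 120 = 240.

240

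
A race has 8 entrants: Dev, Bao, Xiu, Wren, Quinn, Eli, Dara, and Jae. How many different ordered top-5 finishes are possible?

There are 8 choices for 1st place, 7 for 2nd, and so on down to 4 for position 5.
That gives 8 × 7 × 6 × 5 × 4 = 6720.

6720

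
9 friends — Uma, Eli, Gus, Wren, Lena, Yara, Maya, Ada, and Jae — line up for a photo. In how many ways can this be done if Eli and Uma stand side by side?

80640

Place the 7 others and the Eli-Uma pair as 8 objects in a line; the pair has 2 internal arrangements.
So the count is 2·(8)! = 80640.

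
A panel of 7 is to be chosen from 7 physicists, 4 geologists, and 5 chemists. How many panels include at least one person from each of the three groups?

With no constraint there are C(16,7) = 11440 possible selections.
Selections missing a whole group: no physicists → C(9,7) = 36; no geologists → C(12,7) = 792; no chemists → C(11,7) = 330.
Add back selections omitting two groups (i.e. drawn from a single group): C(7,7) + C(4,7) + C(5,7) = 1.
By inclusion–exclusion: 11440 − 1158 + 1 = 10283.

10283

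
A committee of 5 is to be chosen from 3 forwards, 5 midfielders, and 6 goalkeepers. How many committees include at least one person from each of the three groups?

1365

With no constraint there are C(14,5) = 2002 possible selections.
Selections missing a whole group: no forwards → C(11,5) = 462; no midfielders → C(9,5) = 126; no goalkeepers → C(8,5) = 56.
Add back selections omitting two groups (i.e. drawn from a single group): C(3,5) + C(5,5) + C(6,5) = 7.
By inclusion–exclusion: 2002 − 644 + 7 = 1365.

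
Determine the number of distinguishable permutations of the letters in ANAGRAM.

840

ANAGRAM has 7 letters with A appearing 3 times.
So there are 7! / (3!) = 840 distinguishable arrangements.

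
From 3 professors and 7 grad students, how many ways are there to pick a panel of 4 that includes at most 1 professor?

140

Split by how many professors are chosen (0 through 1).
Sum: C(3,0)·C(7,4) + C(3,1)·C(7,3) = 35 + 105 = 140.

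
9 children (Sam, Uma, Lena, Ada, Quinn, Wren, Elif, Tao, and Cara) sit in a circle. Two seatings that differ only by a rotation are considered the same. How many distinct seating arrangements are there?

Fix one person's seat to break rotational symmetry; the remaining 8 people can be arranged in (8)! = 40320 ways.

40320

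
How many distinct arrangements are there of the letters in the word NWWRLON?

The 7 letters of NWWRLON have repeats: N appearing twice and W appearing twice.
The number of distinct arrangements is 7!/(2!·2!) = 5040/4 = 1260.

1260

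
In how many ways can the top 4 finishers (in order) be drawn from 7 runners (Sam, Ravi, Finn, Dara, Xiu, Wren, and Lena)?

840

There are 7 choices for 1st place, 6 for 2nd, and so on down to 4 for position 4.
That gives 7 × 6 × 5 × 4 = 840.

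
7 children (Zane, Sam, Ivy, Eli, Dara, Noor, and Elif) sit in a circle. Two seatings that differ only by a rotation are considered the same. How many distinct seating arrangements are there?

720

Seat Zane anywhere (absorbing the rotational symmetry), then permute the other 6: (6)! = 720.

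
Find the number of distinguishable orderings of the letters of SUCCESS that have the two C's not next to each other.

300

Total arrangements of SUCCESS: 7!/(3!·2!) = 420.
If the two C's are adjacent, glue them into one block, leaving 6 items to arrange: (6)!/(3!) = 120 ways.
Subtracting, 420 − 120 = 300 arrangements keep the C's apart.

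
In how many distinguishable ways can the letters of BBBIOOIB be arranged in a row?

420

The 8 letters of BBBIOOIB have repeats: B appearing 4 times, I appearing twice, and O appearing twice.
So there are 8! / (4!·2!·2!) = 420 distinguishable arrangements.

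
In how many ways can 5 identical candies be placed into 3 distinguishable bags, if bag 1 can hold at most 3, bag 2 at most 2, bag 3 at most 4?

Ignoring the caps, the number of non-negative solutions to x_1+…+x_3 = 5 is C(7,2) = 21.
Subtract solutions that violate a single cap (substitute x_i' = x_i − (cap_i+1)): x_1 ≥ 4 gives C(3,2) = 3; x_2 ≥ 3 gives C(4,2) = 6; x_3 ≥ 5 gives C(2,2) = 1. Together 10.
No two caps can be exceeded simultaneously, so the pair terms are all 0.
By inclusion–exclusion the count is 21 − 10 + 0 = 11.

11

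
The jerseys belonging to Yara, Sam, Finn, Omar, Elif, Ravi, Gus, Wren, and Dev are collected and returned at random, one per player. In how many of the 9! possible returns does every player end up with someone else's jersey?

133496

Let Aᵢ be the assignments in which player i gets their old jersey. We want the size of the complement of A₁∪…∪A_9.
By inclusion–exclusion this is Σ_{j=0}^{9} (−1)^j C(9,j)·(9−j)!.
Computing: 362880 − 362880 + 181440 − 60480 + 15120 − 3024 + 504 − 72 + 9 − 1 = 133496.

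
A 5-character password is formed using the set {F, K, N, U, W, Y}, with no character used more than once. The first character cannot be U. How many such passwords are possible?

600

The first character has 6−1 = 5 choices (anything except U).
The remaining 4 characters are filled from the other 5 symbols without repetition: 5 × 4 × 3 × 2 = 120.
Total: 5 × 120 = 600.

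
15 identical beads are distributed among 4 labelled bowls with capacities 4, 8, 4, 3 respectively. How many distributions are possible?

Ignoring the caps, the number of non-negative solutions to x_1+…+x_4 = 15 is C(18,3) = 816.
Subtract solutions that violate a single cap (substitute x_i' = x_i − (cap_i+1)): x_1 ≥ 5 gives C(13,3) = 286; x_2 ≥ 9 gives C(9,3) = 84; x_3 ≥ 5 gives C(13,3) = 286; x_4 ≥ 4 gives C(14,3) = 364. Together 1020.
Add back pairs where two caps are both exceeded: 4 + 56 + 84 + 4 + 10 + 84 = 242.
Subtract triples: 0 + 0 + 4 + 0 = 4.
By inclusion–exclusion the count is 816 − 1020 + 242 − 4 = 34.

34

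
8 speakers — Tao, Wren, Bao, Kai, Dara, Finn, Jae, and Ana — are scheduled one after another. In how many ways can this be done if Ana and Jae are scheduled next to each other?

Place the 6 others and the Ana-Jae pair as 7 objects in a line; the pair has 2 internal arrangements.
So the count is 2·(7)! = 10080.

10080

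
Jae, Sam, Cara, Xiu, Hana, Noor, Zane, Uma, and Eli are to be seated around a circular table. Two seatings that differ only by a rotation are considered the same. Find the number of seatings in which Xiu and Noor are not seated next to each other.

Without the restriction there are (8)! = 40320 seatings.
Those with Xiu next to Noor: fuse the pair into one unit and seat 8 units around a circle — 2·(7)! = 10080.
Subtracting, 40320 − 10080 = 30240.

30240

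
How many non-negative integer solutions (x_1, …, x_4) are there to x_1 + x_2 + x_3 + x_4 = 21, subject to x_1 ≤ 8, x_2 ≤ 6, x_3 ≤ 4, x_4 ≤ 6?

20

By stars and bars, unrestricted non-negative solutions to x_1+…+x_4 = 21 number C(21+3,3) = 2024.
Subtract solutions that violate a single cap (substitute x_i' = x_i − (cap_i+1)): x_1 ≥ 9 gives C(15,3) = 455; x_2 ≥ 7 gives C(17,3) = 680; x_3 ≥ 5 gives C(19,3) = 969; x_4 ≥ 7 gives C(17,3) = 680. Together 2784.
Add back pairs where two caps are both exceeded: 56 + 120 + 56 + 220 + 120 + 220 = 792.
Subtract triples: 1 + 0 + 1 + 10 = 12.
By inclusion–exclusion the count is 2024 − 2784 + 792 − 12 = 20.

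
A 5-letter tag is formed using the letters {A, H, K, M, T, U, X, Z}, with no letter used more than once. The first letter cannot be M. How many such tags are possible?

The first letter has 8−1 = 7 choices (anything except M).
The remaining 4 letters are filled from the other 7 symbols without repetition: 7 × 6 × 5 × 4 = 840.
Total: 7 × 840 = 5880.

5880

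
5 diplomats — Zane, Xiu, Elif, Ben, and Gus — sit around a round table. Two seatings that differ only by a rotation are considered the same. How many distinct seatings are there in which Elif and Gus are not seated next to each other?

12

Without the restriction there are (4)! = 24 seatings.
Seatings with Elif beside Gus: treat them as a block with 2 internal orders, giving 2 × (3)! = 12.
Subtracting, 24 − 12 = 12.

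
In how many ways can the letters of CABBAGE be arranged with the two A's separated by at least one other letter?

900

There are 7!/(2!·2!) = 1260 arrangements of CABBAGE in total.
If the two A's are adjacent, glue them into one block, leaving 6 items to arrange: (6)!/(2!) = 360 ways.
Hence 1260 − 360 = 900.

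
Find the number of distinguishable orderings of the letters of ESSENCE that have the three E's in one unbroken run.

60

Treat the 3 copies of E as a single block. The multiset to arrange is then {EEE, C, N, S, S}, 5 items in all.
That gives (5)!/(2!) = 60 arrangements.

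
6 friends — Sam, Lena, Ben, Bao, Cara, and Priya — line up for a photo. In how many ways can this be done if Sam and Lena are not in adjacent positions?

480

There are 6! = 720 arrangements in all. If Sam and Lena are adjacent, merging them into one block gives 2·(5)! = 240 arrangements.
Complementary counting: 720 − 240 = 480.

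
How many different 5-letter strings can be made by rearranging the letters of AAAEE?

10

Letter multiplicities in AAAEE: A×3, E×2.
The number of distinct arrangements is 5!/(3!·2!) = 120/12 = 10.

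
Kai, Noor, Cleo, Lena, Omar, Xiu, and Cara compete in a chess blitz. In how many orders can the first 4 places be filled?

840

This is an ordered selection of 4 from 7: P(7,4).
That gives 7 × 6 × 5 × 4 = 840.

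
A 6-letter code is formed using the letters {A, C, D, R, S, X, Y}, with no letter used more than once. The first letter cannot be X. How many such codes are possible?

The first letter has 7−1 = 6 choices (anything except X).
The remaining 5 letters are filled from the other 6 symbols without repetition: 6 × 5 × 4 × 3 × 2 = 720.
Total: 6 × 720 = 4320.

4320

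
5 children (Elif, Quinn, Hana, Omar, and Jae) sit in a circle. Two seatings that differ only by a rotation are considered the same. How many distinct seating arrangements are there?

24

Around a circle, 5 distinct people have 5!/5 = (4)! = 24 rotationally distinct seatings.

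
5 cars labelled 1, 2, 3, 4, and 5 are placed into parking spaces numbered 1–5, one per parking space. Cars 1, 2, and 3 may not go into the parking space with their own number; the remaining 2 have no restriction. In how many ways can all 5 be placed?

Let Aᵢ (for i ∈ {1, 2, 3}) be the placements that put car i in its forbidden parking space. Any j of these fix j positions, leaving (5−j)! ways to fill the rest, and there are C(3,j) ways to pick which j.
By inclusion–exclusion, the number of valid placements is Σ_{j=0}^{3} (−1)^j C(3,j)·(5−j)!.
Computing: 120 − 72 + 18 − 2 = 64.

64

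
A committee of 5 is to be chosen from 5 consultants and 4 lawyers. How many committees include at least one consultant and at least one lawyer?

125

Unrestricted: C(9,5) = 126 ways to pick any 5 of the 9.
Selections missing a whole group: no consultants → C(4,5) = 0; no lawyers → C(5,5) = 1.
Both groups omitted at once is impossible, so 126 − 1 = 125.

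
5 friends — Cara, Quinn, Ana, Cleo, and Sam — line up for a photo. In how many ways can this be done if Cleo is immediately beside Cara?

Treat {Cleo, Cara} as a single unit. There are 4 units to order, and the pair itself can be ordered 2 ways.
So the count is 2·(4)! = 48.

48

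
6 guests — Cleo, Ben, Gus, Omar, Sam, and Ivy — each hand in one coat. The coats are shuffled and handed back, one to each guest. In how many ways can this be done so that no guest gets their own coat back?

265

Let Aᵢ be the assignments in which guest i gets their own coat. We want the size of the complement of A₁∪…∪A_6.
By inclusion–exclusion this is Σ_{j=0}^{6} (−1)^j C(6,j)·(6−j)!.
Computing: 720 − 720 + 360 − 120 + 30 − 6 + 1 = 265.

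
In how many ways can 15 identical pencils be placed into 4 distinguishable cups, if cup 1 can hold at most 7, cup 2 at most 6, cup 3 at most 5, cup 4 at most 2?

46

Ignoring the caps, the number of non-negative solutions to x_1+…+x_4 = 15 is C(18,3) = 816.
Subtract solutions that violate a single cap (substitute x_i' = x_i − (cap_i+1)): x_1 ≥ 8 gives C(10,3) = 120; x_2 ≥ 7 gives C(11,3) = 165; x_3 ≥ 6 gives C(12,3) = 220; x_4 ≥ 3 gives C(15,3) = 455. Together 960.
Add back pairs where two caps are both exceeded: 1 + 4 + 35 + 10 + 56 + 84 = 190.
By inclusion–exclusion the count is 816 − 960 + 190 = 46.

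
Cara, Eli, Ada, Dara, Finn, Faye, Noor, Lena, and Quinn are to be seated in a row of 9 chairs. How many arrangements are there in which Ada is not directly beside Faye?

282240

There are 9! = 362880 arrangements in all. If Ada and Faye are adjacent, merging them into one block gives 2·(8)! = 80640 arrangements.
So 362880 − 80640 = 282240 arrangements keep them apart.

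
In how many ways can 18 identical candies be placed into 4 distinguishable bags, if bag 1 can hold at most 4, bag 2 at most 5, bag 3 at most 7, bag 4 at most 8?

Ignoring the caps, the number of non-negative solutions to x_1+…+x_4 = 18 is C(21,3) = 1330.
Subtract solutions that violate a single cap (substitute x_i' = x_i − (cap_i+1)): x_1 ≥ 5 gives C(16,3) = 560; x_2 ≥ 6 gives C(15,3) = 455; x_3 ≥ 8 gives C(13,3) = 286; x_4 ≥ 9 gives C(12,3) = 220. Together 1521.
Add back pairs where two caps are both exceeded: 120 + 56 + 35 + 35 + 20 + 4 = 270.
By inclusion–exclusion the count is 1330 − 1521 + 270 = 79.

79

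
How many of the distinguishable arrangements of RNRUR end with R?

Fix R in the last position and arrange the remaining 4 letters.
Those 4 letters have R appearing twice, giving (4)!/(2!) = 12.

12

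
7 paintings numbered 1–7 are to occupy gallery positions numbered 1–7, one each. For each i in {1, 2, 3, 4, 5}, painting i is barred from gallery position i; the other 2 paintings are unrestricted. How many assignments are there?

2428

Let Aᵢ (for 1 ≤ i ≤ 5) be the placements that put painting i in its forbidden gallery position. Any j of these fix j positions, leaving (7−j)! ways to fill the rest, and there are C(5,j) ways to pick which j.
By inclusion–exclusion, the number of valid placements is Σ_{j=0}^{5} (−1)^j C(5,j)·(7−j)!.
Computing: 5040 − 3600 + 1200 − 240 + 30 − 2 = 2428.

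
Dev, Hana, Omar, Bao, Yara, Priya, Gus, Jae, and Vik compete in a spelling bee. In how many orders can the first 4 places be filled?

This is an ordered selection of 4 from 9: P(9,4).
That gives 9 × 8 × 7 × 6 = 3024.

3024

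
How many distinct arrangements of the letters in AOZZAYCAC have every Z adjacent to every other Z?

3360

Treat the 2 copies of Z as a single block. The multiset to arrange is then {ZZ, A, A, A, C, C, O, Y}, 8 items in all.
That gives (8)!/(3!·2!) = 3360 arrangements.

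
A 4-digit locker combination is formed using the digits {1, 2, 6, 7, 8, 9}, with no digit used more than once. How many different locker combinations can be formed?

360

With no repetition, fill the 4 digits in order: 6 choices, then 5, down to 3.
6 × 5 × 4 × 3 = 360.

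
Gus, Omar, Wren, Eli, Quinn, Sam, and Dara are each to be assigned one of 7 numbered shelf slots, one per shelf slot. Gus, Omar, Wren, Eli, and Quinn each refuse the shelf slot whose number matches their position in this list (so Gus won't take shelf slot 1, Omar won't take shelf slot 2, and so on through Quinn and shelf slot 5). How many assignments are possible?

2428

Let Aᵢ (for 1 ≤ i ≤ 5) be the placements that put person i in their forbidden shelf slot. Any j of these fix j positions, leaving (7−j)! ways to fill the rest, and there are C(5,j) ways to pick which j.
By inclusion–exclusion, the number of valid placements is Σ_{j=0}^{5} (−1)^j C(5,j)·(7−j)!.
Computing: 5040 − 3600 + 1200 − 240 + 30 − 2 = 2428.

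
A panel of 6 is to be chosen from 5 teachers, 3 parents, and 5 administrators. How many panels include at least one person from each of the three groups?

Total 6-person selections from all 13: C(13,6) = 1716.
Selections missing a whole group: no teachers → C(8,6) = 28; no parents → C(10,6) = 210; no administrators → C(8,6) = 28.
Add back selections omitting two groups (i.e. drawn from a single group): C(5,6) + C(3,6) + C(5,6) = 0.
By inclusion–exclusion: 1716 − 266 + 0 = 1450.

1450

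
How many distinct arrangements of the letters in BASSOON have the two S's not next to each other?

900

There are 7!/(2!·2!) = 1260 arrangements of BASSOON in total.
If the two S's are adjacent, glue them into one block, leaving 6 items to arrange: (6)!/(2!) = 360 ways.
Hence 1260 − 360 = 900.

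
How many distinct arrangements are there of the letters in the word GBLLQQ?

180

Letter multiplicities in GBLLQQ: B×1, G×1, L×2, Q×2.
The number of distinct arrangements is 6!/(2!·2!) = 720/4 = 180.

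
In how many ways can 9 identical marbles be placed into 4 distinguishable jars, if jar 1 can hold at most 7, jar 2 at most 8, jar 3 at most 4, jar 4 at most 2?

100

Ignoring the caps, the number of non-negative solutions to x_1+…+x_4 = 9 is C(12,3) = 220.
Subtract solutions that violate a single cap (substitute x_i' = x_i − (cap_i+1)): x_1 ≥ 8 gives C(4,3) = 4; x_2 ≥ 9 gives C(3,3) = 1; x_3 ≥ 5 gives C(7,3) = 35; x_4 ≥ 3 gives C(9,3) = 84. Together 124.
Add back pairs where two caps are both exceeded: 0 + 0 + 0 + 0 + 0 + 4 = 4.
By inclusion–exclusion the count is 220 − 124 + 4 = 100.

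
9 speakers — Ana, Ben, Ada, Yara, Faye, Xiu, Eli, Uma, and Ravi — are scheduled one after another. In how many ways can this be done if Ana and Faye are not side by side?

282240

There are 9! = 362880 arrangements in all. If Ana and Faye are adjacent, merging them into one block gives 2·(8)! = 80640 arrangements.
Complementary counting: 362880 − 80640 = 282240.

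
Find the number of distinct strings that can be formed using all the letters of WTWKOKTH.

Letter multiplicities in WTWKOKTH: H×1, K×2, O×1, T×2, W×2.
So there are 8! / (2!·2!·2!) = 5040 distinguishable arrangements.

5040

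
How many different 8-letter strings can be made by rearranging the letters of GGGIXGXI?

The 8 letters of GGGIXGXI have repeats: G appearing 4 times, I appearing twice, and X appearing twice.
The number of distinct arrangements is 8!/(4!·2!·2!) = 40320/96 = 420.

420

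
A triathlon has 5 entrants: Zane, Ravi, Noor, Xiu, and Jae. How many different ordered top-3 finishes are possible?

There are 5 choices for 1st place, 4 for 2nd, and 3 for 3rd.
That gives 5 × 4 × 3 = 60.

60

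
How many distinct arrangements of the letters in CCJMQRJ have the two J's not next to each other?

Total arrangements of CCJMQRJ: 7!/(2!·2!) = 1260.
Arrangements with the J's together: treat JJ as one letter, giving (6)!/(2!) = 360.
Subtracting, 1260 − 360 = 900 arrangements keep the J's apart.

900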